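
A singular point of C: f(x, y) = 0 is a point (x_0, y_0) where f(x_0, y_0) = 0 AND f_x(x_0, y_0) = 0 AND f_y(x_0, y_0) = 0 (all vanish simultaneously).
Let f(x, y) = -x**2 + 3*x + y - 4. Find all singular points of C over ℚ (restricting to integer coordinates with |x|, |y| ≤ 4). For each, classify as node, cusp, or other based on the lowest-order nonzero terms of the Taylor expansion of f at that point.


No singular points in the scanned grid; C is smooth there.

Compute partial derivatives:
  f_x = 3 - 2*x.
  f_y = 1.
f_y = 1 is a nonzero constant, so f_y never vanishes: no point (x, y) can satisfy f = f_x = f_y = 0. In particular no (x, y) ∈ {−4, ..., 4}² is singular; the curve is smooth.


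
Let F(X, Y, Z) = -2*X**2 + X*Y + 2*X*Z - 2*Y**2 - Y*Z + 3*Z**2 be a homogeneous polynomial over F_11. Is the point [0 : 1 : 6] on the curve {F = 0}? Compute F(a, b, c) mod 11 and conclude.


F(0,1,6) ≡ 1 (mod 11); P is NOT on the curve.

Evaluate F(0, 1, 6) term-by-term (mod 11).
  -2*X**2 ↦ -2·0·1·1 = 0
  X*Y ↦ 1·0·1·1 = 0
  2*X*Z ↦ 2·0·1·6 = 0
  -2*Y**2 ↦ -2·1·1·1 = -2
  -Y*Z ↦ -1·1·1·6 = -6
  3*Z**2 ↦ 3·1·1·36 = 108
Sum: F(0, 1, 6) = (0) + (0) + (0) + (-2) + (-6) + (108) = 100.
Reducing mod 11: 100 ≡ 1 (mod 11).
Since F(a, b, c) ≡ 1 ≠ 0 (mod 11), P does NOT lie on the curve.


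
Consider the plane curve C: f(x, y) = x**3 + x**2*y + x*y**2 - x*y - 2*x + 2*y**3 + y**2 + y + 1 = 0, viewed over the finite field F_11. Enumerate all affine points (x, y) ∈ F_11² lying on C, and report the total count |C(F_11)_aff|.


Affine F_11-points: {(1, 0), (3, 0), (3, 4), (3, 5), (4, 1), (5, 2), (5, 7), (5, 10), (6, 8), (7, 0), (8, 3), (8, 6)}; count = 12.

For each of the 121 pairs (x, y) ∈ F_11², evaluate f(x, y) mod 11. Record the zeros.
  x = 0: [0↦1, 1↦5, 2↦1, 3↦1, 4↦6, 5↦6, 6↦2, 7↦6, 8↦8, 9↦9, 10↦10]  zeros at y ∈ ∅
  x = 1: [0↦0, 1↦5, 2↦4, 3↦9, 4↦10, 5↦8, 6↦4, 7↦10, 8↦5, 9↦1, 10↦10]  zeros at y ∈ {0}
  x = 2: [0↦5, 1↦2, 2↦6, 3↦7, 4↦6, 5↦4, 6↦2, 7↦1, 8↦2, 9↦6, 10↦3]  zeros at y ∈ ∅
  x = 3: [0↦0, 1↦2, 2↦2, 3↦1, 4↦0, 5↦0, 6↦2, 7↦7, 8↦5, 9↦8, 10↦6]  zeros at y ∈ {0, 4, 5}
  x = 4: [0↦2, 1↦0, 2↦9, 3↦8, 4↦9, 5↦2, 6↦10, 7↦1, 8↦9, 9↦2, 10↦3]  zeros at y ∈ {1}
  x = 5: [0↦6, 1↦2, 2↦0, 3↦1, 4↦6, 5↦5, 6↦10, 7↦0, 8↦9, 9↦5, 10↦0]  zeros at y ∈ {2, 7, 10}
  x = 6: [0↦7, 1↦3, 2↦3, 3↦8, 4↦8, 5↦4, 6↦8, 7↦10, 8↦0, 9↦1, 10↦3]  zeros at y ∈ {8}
  x = 7: [0↦0, 1↦9, 2↦2, 3↦2, 4↦10, 5↦5, 6↦10, 7↦4, 8↦10, 9↦7, 10↦7]  zeros at y ∈ {0}
  x = 8: [0↦2, 1↦4, 2↦3, 3↦0, 4↦7, 5↦3, 6↦0, 7↦10, 8↦1, 9↦7, 10↦7]  zeros at y ∈ {3, 6}
  x = 9: [0↦8, 1↦5, 2↦1, 3↦8, 4↦5, 5↦4, 6↦6, 7↦1, 8↦1, 9↦7, 10↦9]  zeros at y ∈ ∅
  x = 10: [0↦2, 1↦7, 2↦2, 3↦10, 4↦10, 5↦3, 6↦1, 7↦5, 8↦5, 9↦2, 10↦8]  zeros at y ∈ ∅
Collecting zeros: affine points = {(1, 0), (3, 0), (3, 4), (3, 5), (4, 1), (5, 2), (5, 7), (5, 10), (6, 8), (7, 0), (8, 3), (8, 6)}.
Total count |C(F_11)_aff| = 12.


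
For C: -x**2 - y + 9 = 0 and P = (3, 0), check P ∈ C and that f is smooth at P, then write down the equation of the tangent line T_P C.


Tangent line at P: -6*x - y + 18 = 0.

Step 1: f(3, 0) = 0, so P lies on C.
Step 2: partial derivatives
  f_x(x, y) = -2*x, f_y(x, y) = -1.
  f_x(P) = -6, f_y(P) = -1 (gradient nonzero, so P is smooth).
Step 3: tangent line at P: -6·(x − 3) + -1·(y − 0) = 0.
Expanding: -6*x - y + 18 = 0.


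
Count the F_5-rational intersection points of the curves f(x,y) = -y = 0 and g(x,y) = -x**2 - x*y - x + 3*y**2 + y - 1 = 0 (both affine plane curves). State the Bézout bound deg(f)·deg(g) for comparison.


Common zeros: ∅; count = 0; Bézout bound = 2.

deg(f) = 1, deg(g) = 2, so Bézout bound = 2.
Scan x ∈ F_5. For each x, list the y ∈ F_5 with f(x, y) ≡ 0 and those with g(x, y) ≡ 0 (mod 5); the common zeros in that column are the intersection.
  x = 0: f ≡ 0 at y ∈ {0}; g ≡ 0 at y ∈ ∅; common: ∅.
  x = 1: f ≡ 0 at y ∈ {0}; g ≡ 0 at y ∈ {1, 4}; common: ∅.
  x = 2: f ≡ 0 at y ∈ {0}; g ≡ 0 at y ∈ {1}; common: ∅.
  x = 3: f ≡ 0 at y ∈ {0}; g ≡ 0 at y ∈ {2}; common: ∅.
  x = 4: f ≡ 0 at y ∈ {0}; g ≡ 0 at y ∈ {2, 4}; common: ∅.
Collecting: common zeros = ∅, so the count is 0.
Comparison with the Bézout bound: 0 ≤ 2 = deg(f)·deg(g), as expected for curves with no common component (the affine F_5-count falls short of the bound because intersections may lie at infinity, over extension fields, or carry multiplicity).


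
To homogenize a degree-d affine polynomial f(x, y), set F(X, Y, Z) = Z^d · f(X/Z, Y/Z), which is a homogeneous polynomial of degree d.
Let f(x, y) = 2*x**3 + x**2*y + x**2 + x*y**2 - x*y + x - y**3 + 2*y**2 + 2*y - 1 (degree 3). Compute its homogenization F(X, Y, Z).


F(X, Y, Z) = 2*X**3 + X**2*Y + X**2*Z + X*Y**2 - X*Y*Z + X*Z**2 - Y**3 + 2*Y**2*Z + 2*Y*Z**2 - Z**3

deg(f) = 3.
Substitute x = X/Z, y = Y/Z into f, then multiply by Z^3.
  monomial 2·x^3·y^0 ↦ 2·X^3·Y^0·Z^0.
  monomial 1·x^2·y^1 ↦ 1·X^2·Y^1·Z^0.
  monomial 1·x^2·y^0 ↦ 1·X^2·Y^0·Z^1.
  monomial 1·x^1·y^2 ↦ 1·X^1·Y^2·Z^0.
  monomial -1·x^1·y^1 ↦ -1·X^1·Y^1·Z^1.
  monomial 1·x^1·y^0 ↦ 1·X^1·Y^0·Z^2.
  monomial -1·x^0·y^3 ↦ -1·X^0·Y^3·Z^0.
  monomial 2·x^0·y^2 ↦ 2·X^0·Y^2·Z^1.
  monomial 2·x^0·y^1 ↦ 2·X^0·Y^1·Z^2.
  monomial -1·x^0·y^0 ↦ -1·X^0·Y^0·Z^3.
Collecting: F(X, Y, Z) = 2*X**3 + X**2*Y + X**2*Z + X*Y**2 - X*Y*Z + X*Z**2 - Y**3 + 2*Y**2*Z + 2*Y*Z**2 - Z**3.


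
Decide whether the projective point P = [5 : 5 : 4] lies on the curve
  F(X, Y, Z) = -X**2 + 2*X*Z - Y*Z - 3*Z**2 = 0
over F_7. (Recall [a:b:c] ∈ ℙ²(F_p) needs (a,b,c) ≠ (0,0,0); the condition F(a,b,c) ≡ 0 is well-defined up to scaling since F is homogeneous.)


F(5,5,4) ≡ 3 (mod 7); P is NOT on the curve.

Evaluate F(5, 5, 4) term-by-term (mod 7).
  -X**2 ↦ -1·25·1·1 = -25
  2*X*Z ↦ 2·5·1·4 = 40
  -Y*Z ↦ -1·1·5·4 = -20
  -3*Z**2 ↦ -3·1·1·16 = -48
Sum: F(5, 5, 4) = (-25) + (40) + (-20) + (-48) = -53.
Reducing mod 7: -53 ≡ 3 (mod 7).
Since F(a, b, c) ≡ 3 ≠ 0 (mod 7), P does NOT lie on the curve.


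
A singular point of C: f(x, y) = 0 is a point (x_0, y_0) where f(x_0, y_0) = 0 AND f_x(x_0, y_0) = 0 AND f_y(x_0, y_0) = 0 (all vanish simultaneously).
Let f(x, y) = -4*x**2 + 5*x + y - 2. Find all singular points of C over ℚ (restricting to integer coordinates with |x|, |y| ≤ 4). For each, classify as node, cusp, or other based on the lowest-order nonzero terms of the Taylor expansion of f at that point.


No singular points in the scanned grid; C is smooth there.

Compute partial derivatives:
  f_x = 5 - 8*x.
  f_y = 1.
f_y = 1 is a nonzero constant, so f_y never vanishes: no point (x, y) can satisfy f = f_x = f_y = 0. In particular no (x, y) ∈ {−4, ..., 4}² is singular; the curve is smooth.


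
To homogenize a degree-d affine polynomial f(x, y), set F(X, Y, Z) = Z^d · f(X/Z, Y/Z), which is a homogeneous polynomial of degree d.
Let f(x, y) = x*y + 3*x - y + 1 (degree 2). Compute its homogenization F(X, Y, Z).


F(X, Y, Z) = X*Y + 3*X*Z - Y*Z + Z**2

deg(f) = 2.
Substitute x = X/Z, y = Y/Z into f, then multiply by Z^2.
  monomial 1·x^1·y^1 ↦ 1·X^1·Y^1·Z^0.
  monomial 3·x^1·y^0 ↦ 3·X^1·Y^0·Z^1.
  monomial -1·x^0·y^1 ↦ -1·X^0·Y^1·Z^1.
  monomial 1·x^0·y^0 ↦ 1·X^0·Y^0·Z^2.
Collecting: F(X, Y, Z) = X*Y + 3*X*Z - Y*Z + Z**2.


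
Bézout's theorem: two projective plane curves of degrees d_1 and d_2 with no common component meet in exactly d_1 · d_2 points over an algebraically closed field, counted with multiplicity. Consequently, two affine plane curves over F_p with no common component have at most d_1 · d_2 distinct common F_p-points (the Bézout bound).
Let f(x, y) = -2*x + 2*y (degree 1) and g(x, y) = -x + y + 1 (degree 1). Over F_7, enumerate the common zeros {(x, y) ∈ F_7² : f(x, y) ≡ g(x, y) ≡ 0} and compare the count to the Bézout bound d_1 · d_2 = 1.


Common zeros: ∅; count = 0; Bézout bound = 1.

deg(f) = 1, deg(g) = 1, so Bézout bound = 1.
Scan x ∈ F_7. For each x, list the y ∈ F_7 with f(x, y) ≡ 0 and those with g(x, y) ≡ 0 (mod 7); the common zeros in that column are the intersection.
  x = 0: f ≡ 0 at y ∈ {0}; g ≡ 0 at y ∈ {6}; common: ∅.
  x = 1: f ≡ 0 at y ∈ {1}; g ≡ 0 at y ∈ {0}; common: ∅.
  x = 2: f ≡ 0 at y ∈ {2}; g ≡ 0 at y ∈ {1}; common: ∅.
  x = 3: f ≡ 0 at y ∈ {3}; g ≡ 0 at y ∈ {2}; common: ∅.
  x = 4: f ≡ 0 at y ∈ {4}; g ≡ 0 at y ∈ {3}; common: ∅.
  x = 5: f ≡ 0 at y ∈ {5}; g ≡ 0 at y ∈ {4}; common: ∅.
  x = 6: f ≡ 0 at y ∈ {6}; g ≡ 0 at y ∈ {5}; common: ∅.
Collecting: common zeros = ∅, so the count is 0.
Comparison with the Bézout bound: 0 ≤ 1 = deg(f)·deg(g), as expected for curves with no common component (the affine F_7-count falls short of the bound because intersections may lie at infinity, over extension fields, or carry multiplicity).


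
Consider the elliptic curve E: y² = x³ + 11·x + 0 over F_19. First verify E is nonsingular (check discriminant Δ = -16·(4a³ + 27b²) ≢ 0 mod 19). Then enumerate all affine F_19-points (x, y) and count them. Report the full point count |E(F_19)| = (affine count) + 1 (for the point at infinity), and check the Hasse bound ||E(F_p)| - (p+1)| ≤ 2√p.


Affine points = {(0, 0), (2, 7), (2, 12), (5, 3), (5, 16), (6, 4), (6, 15), (8, 7), (8, 12), (9, 7), (9, 12), (12, 6), (12, 13), (15, 5), (15, 14), (16, 4), (16, 15), (18, 8), (18, 11)}; affine count = 19; |E(F_19)| = 20.

Discriminant check: Δ ∝ 4a³ + 27b² = 4·11³ + 27·0² = 4·1331 + 27·0 ≡ 4 (mod 19). Nonzero ⇒ E is nonsingular.
For each x ∈ F_19, compute rhs = x³ + 11·x + 0 mod 19, then count y ∈ F_19 with y² ≡ rhs.
  x = 0: rhs = 0, matching y values: 0 (1 points).
  x = 1: rhs = 12, matching y values: none (0 points).
  x = 2: rhs = 11, matching y values: 7, 12 (2 points).
  x = 3: rhs = 3, matching y values: none (0 points).
  x = 4: rhs = 13, matching y values: none (0 points).
  x = 5: rhs = 9, matching y values: 3, 16 (2 points).
  x = 6: rhs = 16, matching y values: 4, 15 (2 points).
  x = 7: rhs = 2, matching y values: none (0 points).
  x = 8: rhs = 11, matching y values: 7, 12 (2 points).
  x = 9: rhs = 11, matching y values: 7, 12 (2 points).
  x = 10: rhs = 8, matching y values: none (0 points).
  x = 11: rhs = 8, matching y values: none (0 points).
  x = 12: rhs = 17, matching y values: 6, 13 (2 points).
  x = 13: rhs = 3, matching y values: none (0 points).
  x = 14: rhs = 10, matching y values: none (0 points).
  x = 15: rhs = 6, matching y values: 5, 14 (2 points).
  x = 16: rhs = 16, matching y values: 4, 15 (2 points).
  x = 17: rhs = 8, matching y values: none (0 points).
  x = 18: rhs = 7, matching y values: 8, 11 (2 points).
Total affine count: 19.
Full point count |E(F_19)| = 19 + 1 = 20.
Hasse bound: |20 − (19+1)| = |0| = 0 ≤ 2√19 ≈ 8.7178 ✓.


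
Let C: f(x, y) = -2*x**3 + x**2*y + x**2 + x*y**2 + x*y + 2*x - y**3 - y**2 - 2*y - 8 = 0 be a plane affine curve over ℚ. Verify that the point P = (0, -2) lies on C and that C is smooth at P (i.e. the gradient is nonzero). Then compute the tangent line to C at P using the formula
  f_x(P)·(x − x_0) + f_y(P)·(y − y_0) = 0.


Tangent line at P: 4*x - 10*y - 20 = 0.

Step 1: f(0, -2) = 0, so P lies on C.
Step 2: partial derivatives
  f_x(x, y) = -6*x**2 + 2*x*y + 2*x + y**2 + y + 2, f_y(x, y) = x**2 + 2*x*y + x - 3*y**2 - 2*y - 2.
  f_x(P) = 4, f_y(P) = -10 (gradient nonzero, so P is smooth).
Step 3: tangent line at P: 4·(x − 0) + -10·(y − -2) = 0.
Expanding: 4*x - 10*y - 20 = 0.


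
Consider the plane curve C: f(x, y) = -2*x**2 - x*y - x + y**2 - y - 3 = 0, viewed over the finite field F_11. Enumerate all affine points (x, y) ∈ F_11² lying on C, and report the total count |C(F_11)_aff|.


Affine F_11-points: {(4, 6), (4, 10), (5, 2), (5, 4), (7, 9), (7, 10), (9, 4), (9, 6), (10, 2), (10, 9)}; count = 10.

For each of the 121 pairs (x, y) ∈ F_11², evaluate f(x, y) mod 11. Record the zeros.
  x = 0: [0↦8, 1↦8, 2↦10, 3↦3, 4↦9, 5↦6, 6↦5, 7↦6, 8↦9, 9↦3, 10↦10]  zeros at y ∈ ∅
  x = 1: [0↦5, 1↦4, 2↦5, 3↦8, 4↦2, 5↦9, 6↦7, 7↦7, 8↦9, 9↦2, 10↦8]  zeros at y ∈ ∅
  x = 2: [0↦9, 1↦7, 2↦7, 3↦9, 4↦2, 5↦8, 6↦5, 7↦4, 8↦5, 9↦8, 10↦2]  zeros at y ∈ ∅
  x = 3: [0↦9, 1↦6, 2↦5, 3↦6, 4↦9, 5↦3, 6↦10, 7↦8, 8↦8, 9↦10, 10↦3]  zeros at y ∈ ∅
  x = 4: [0↦5, 1↦1, 2↦10, 3↦10, 4↦1, 5↦5, 6↦0, 7↦8, 8↦7, 9↦8, 10↦0]  zeros at y ∈ {6, 10}
  x = 5: [0↦8, 1↦3, 2↦0, 3↦10, 4↦0, 5↦3, 6↦8, 7↦4, 8↦2, 9↦2, 10↦4]  zeros at y ∈ {2, 4}
  x = 6: [0↦7, 1↦1, 2↦8, 3↦6, 4↦6, 5↦8, 6↦1, 7↦7, 8↦4, 9↦3, 10↦4]  zeros at y ∈ ∅
  x = 7: [0↦2, 1↦6, 2↦1, 3↦9, 4↦8, 5↦9, 6↦1, 7↦6, 8↦2, 9↦0, 10↦0]  zeros at y ∈ {9, 10}
  x = 8: [0↦4, 1↦7, 2↦1, 3↦8, 4↦6, 5↦6, 6↦8, 7↦1, 8↦7, 9↦4, 10↦3]  zeros at y ∈ ∅
  x = 9: [0↦2, 1↦4, 2↦8, 3↦3, 4↦0, 5↦10, 6↦0, 7↦3, 8↦8, 9↦4, 10↦2]  zeros at y ∈ {4, 6}
  x = 10: [0↦7, 1↦8, 2↦0, 3↦5, 4↦1, 5↦10, 6↦10, 7↦1, 8↦5, 9↦0, 10↦8]  zeros at y ∈ {2, 9}
Collecting zeros: affine points = {(4, 6), (4, 10), (5, 2), (5, 4), (7, 9), (7, 10), (9, 4), (9, 6), (10, 2), (10, 9)}.
Total count |C(F_11)_aff| = 10.


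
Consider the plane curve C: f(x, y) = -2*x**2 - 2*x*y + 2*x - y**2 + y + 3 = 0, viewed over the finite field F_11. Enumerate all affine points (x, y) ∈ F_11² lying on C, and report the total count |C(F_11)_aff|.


Affine F_11-points: {(2, 2), (2, 6), (3, 3), (4, 6), (4, 9), (6, 3), (6, 8), (8, 2), (8, 5), (9, 8), (10, 5), (10, 9)}; count = 12.

For each of the 121 pairs (x, y) ∈ F_11², evaluate f(x, y) mod 11. Record the zeros.
  x = 0: [0↦3, 1↦3, 2↦1, 3↦8, 4↦2, 5↦5, 6↦6, 7↦5, 8↦2, 9↦8, 10↦1]  zeros at y ∈ ∅
  x = 1: [0↦3, 1↦1, 2↦8, 3↦2, 4↦5, 5↦6, 6↦5, 7↦2, 8↦8, 9↦1, 10↦3]  zeros at y ∈ ∅
  x = 2: [0↦10, 1↦6, 2↦0, 3↦3, 4↦4, 5↦3, 6↦0, 7↦6, 8↦10, 9↦1, 10↦1]  zeros at y ∈ {2, 6}
  x = 3: [0↦2, 1↦7, 2↦10, 3↦0, 4↦10, 5↦7, 6↦2, 7↦6, 8↦8, 9↦8, 10↦6]  zeros at y ∈ {3}
  x = 4: [0↦1, 1↦4, 2↦5, 3↦4, 4↦1, 5↦7, 6↦0, 7↦2, 8↦2, 9↦0, 10↦7]  zeros at y ∈ {6, 9}
  x = 5: [0↦7, 1↦8, 2↦7, 3↦4, 4↦10, 5↦3, 6↦5, 7↦5, 8↦3, 9↦10, 10↦4]  zeros at y ∈ ∅
  x = 6: [0↦9, 1↦8, 2↦5, 3↦0, 4↦4, 5↦6, 6↦6, 7↦4, 8↦0, 9↦5, 10↦8]  zeros at y ∈ {3, 8}
  x = 7: [0↦7, 1↦4, 2↦10, 3↦3, 4↦5, 5↦5, 6↦3, 7↦10, 8↦4, 9↦7, 10↦8]  zeros at y ∈ ∅
  x = 8: [0↦1, 1↦7, 2↦0, 3↦2, 4↦2, 5↦0, 6↦7, 7↦1, 8↦4, 9↦5, 10↦4]  zeros at y ∈ {2, 5}
  x = 9: [0↦2, 1↦6, 2↦8, 3↦8, 4↦6, 5↦2, 6↦7, 7↦10, 8↦0, 9↦10, 10↦7]  zeros at y ∈ {8}
  x = 10: [0↦10, 1↦1, 2↦1, 3↦10, 4↦6, 5↦0, 6↦3, 7↦4, 8↦3, 9↦0, 10↦6]  zeros at y ∈ {5, 9}
Collecting zeros: affine points = {(2, 2), (2, 6), (3, 3), (4, 6), (4, 9), (6, 3), (6, 8), (8, 2), (8, 5), (9, 8), (10, 5), (10, 9)}.
Total count |C(F_11)_aff| = 12.


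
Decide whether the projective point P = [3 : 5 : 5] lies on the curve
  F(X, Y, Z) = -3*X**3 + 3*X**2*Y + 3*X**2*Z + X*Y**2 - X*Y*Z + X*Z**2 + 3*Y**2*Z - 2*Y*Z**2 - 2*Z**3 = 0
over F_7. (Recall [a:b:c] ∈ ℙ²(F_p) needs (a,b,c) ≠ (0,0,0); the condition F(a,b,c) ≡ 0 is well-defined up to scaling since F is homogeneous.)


F(3,5,5) ≡ 6 (mod 7); P is NOT on the curve.

Evaluate F(3, 5, 5) term-by-term (mod 7).
  -3*X**3 ↦ -3·27·1·1 = -81
  3*X**2*Y ↦ 3·9·5·1 = 135
  3*X**2*Z ↦ 3·9·1·5 = 135
  X*Y**2 ↦ 1·3·25·1 = 75
  -X*Y*Z ↦ -1·3·5·5 = -75
  X*Z**2 ↦ 1·3·1·25 = 75
  3*Y**2*Z ↦ 3·1·25·5 = 375
  -2*Y*Z**2 ↦ -2·1·5·25 = -250
  -2*Z**3 ↦ -2·1·1·125 = -250
Sum: F(3, 5, 5) = (-81) + (135) + (135) + (75) + (-75) + (75) + (375) + (-250) + (-250) = 139.
Reducing mod 7: 139 ≡ 6 (mod 7).
Since F(a, b, c) ≡ 6 ≠ 0 (mod 7), P does NOT lie on the curve.


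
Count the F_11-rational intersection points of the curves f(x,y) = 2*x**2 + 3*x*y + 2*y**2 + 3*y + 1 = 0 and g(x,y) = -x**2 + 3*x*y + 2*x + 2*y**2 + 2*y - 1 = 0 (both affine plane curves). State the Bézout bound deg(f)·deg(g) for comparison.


Common zeros: ∅; count = 0; Bézout bound = 4.

deg(f) = 2, deg(g) = 2, so Bézout bound = 4.
Scan x ∈ F_11. For each x, list the y ∈ F_11 with f(x, y) ≡ 0 and those with g(x, y) ≡ 0 (mod 11); the common zeros in that column are the intersection.
  x = 0: f ≡ 0 at y ∈ {5, 10}; g ≡ 0 at y ∈ {2, 8}; common: ∅.
  x = 1: f ≡ 0 at y ∈ {1, 7}; g ≡ 0 at y ∈ {0, 3}; common: ∅.
  x = 2: f ≡ 0 at y ∈ {4, 8}; g ≡ 0 at y ∈ ∅; common: ∅.
  x = 3: f ≡ 0 at y ∈ {1, 4}; g ≡ 0 at y ∈ ∅; common: ∅.
  x = 4: f ≡ 0 at y ∈ {0, 9}; g ≡ 0 at y ∈ {7, 8}; common: ∅.
  x = 5: f ≡ 0 at y ∈ {6, 7}; g ≡ 0 at y ∈ ∅; common: ∅.
  x = 6: f ≡ 0 at y ∈ {3}; g ≡ 0 at y ∈ ∅; common: ∅.
  x = 7: f ≡ 0 at y ∈ {0, 10}; g ≡ 0 at y ∈ {1, 4}; common: ∅.
  x = 8: f ≡ 0 at y ∈ {6, 8}; g ≡ 0 at y ∈ {2, 7}; common: ∅.
  x = 9: f ≡ 0 at y ∈ {2, 5}; g ≡ 0 at y ∈ {1}; common: ∅.
  x = 10: f ≡ 0 at y ∈ {2, 9}; g ≡ 0 at y ∈ {3}; common: ∅.
Collecting: common zeros = ∅, so the count is 0.
Comparison with the Bézout bound: 0 ≤ 4 = deg(f)·deg(g), as expected for curves with no common component (the affine F_11-count falls short of the bound because intersections may lie at infinity, over extension fields, or carry multiplicity).


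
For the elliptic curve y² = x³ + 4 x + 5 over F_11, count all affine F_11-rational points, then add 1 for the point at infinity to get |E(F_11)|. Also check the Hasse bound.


Affine points = {(0, 4), (0, 7), (3, 0), (6, 5), (6, 6), (9, 0), (10, 0)}; affine count = 7; |E(F_11)| = 8.

Discriminant check: Δ ∝ 4a³ + 27b² = 4·4³ + 27·5² = 4·64 + 27·25 ≡ 7 (mod 11). Nonzero ⇒ E is nonsingular.
For each x ∈ F_11, compute rhs = x³ + 4·x + 5 mod 11, then count y ∈ F_11 with y² ≡ rhs.
  x = 0: rhs = 5, matching y values: 4, 7 (2 points).
  x = 1: rhs = 10, matching y values: none (0 points).
  x = 2: rhs = 10, matching y values: none (0 points).
  x = 3: rhs = 0, matching y values: 0 (1 points).
  x = 4: rhs = 8, matching y values: none (0 points).
  x = 5: rhs = 7, matching y values: none (0 points).
  x = 6: rhs = 3, matching y values: 5, 6 (2 points).
  x = 7: rhs = 2, matching y values: none (0 points).
  x = 8: rhs = 10, matching y values: none (0 points).
  x = 9: rhs = 0, matching y values: 0 (1 points).
  x = 10: rhs = 0, matching y values: 0 (1 points).
Total affine count: 7.
Full point count |E(F_11)| = 7 + 1 = 8.
Hasse bound: |8 − (11+1)| = |-4| = 4 ≤ 2√11 ≈ 6.6332 ✓.


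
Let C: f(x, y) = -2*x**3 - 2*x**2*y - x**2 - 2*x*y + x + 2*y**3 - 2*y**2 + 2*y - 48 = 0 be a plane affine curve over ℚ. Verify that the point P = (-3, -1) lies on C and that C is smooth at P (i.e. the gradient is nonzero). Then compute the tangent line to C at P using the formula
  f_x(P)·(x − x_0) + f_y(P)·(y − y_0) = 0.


Tangent line at P: -57*x - 171 = 0.

Step 1: f(-3, -1) = 0, so P lies on C.
Step 2: partial derivatives
  f_x(x, y) = -6*x**2 - 4*x*y - 2*x - 2*y + 1, f_y(x, y) = -2*x**2 - 2*x + 6*y**2 - 4*y + 2.
  f_x(P) = -57, f_y(P) = 0 (gradient nonzero, so P is smooth).
Step 3: tangent line at P: -57·(x − -3) + 0·(y − -1) = 0.
Expanding: -57*x - 171 = 0.


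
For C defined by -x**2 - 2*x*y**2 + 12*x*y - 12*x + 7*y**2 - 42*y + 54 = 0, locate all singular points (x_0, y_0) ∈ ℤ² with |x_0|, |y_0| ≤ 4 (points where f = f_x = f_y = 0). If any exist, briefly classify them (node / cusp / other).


Singular points: {(3, 3)}; classification: node.

Compute partial derivatives:
  f_x = -2*x - 2*y**2 + 12*y - 12.
  f_y = -4*x*y + 12*x + 14*y - 42.
Scan x_0 ∈ {−4, ..., 4}. For each x_0, f_y(x_0, y) is a polynomial in y; find its integer roots y ∈ {−4, ..., 4}, then test f_x and f at those candidates.
  x = -4: f_y(-4, y) = 30*y - 90; vanishes at y ∈ {3}. (-4, 3): f_x = 14 ≠ 0.
  x = -3: f_y(-3, y) = 26*y - 78; vanishes at y ∈ {3}. (-3, 3): f_x = 12 ≠ 0.
  x = -2: f_y(-2, y) = 22*y - 66; vanishes at y ∈ {3}. (-2, 3): f_x = 10 ≠ 0.
  x = -1: f_y(-1, y) = 18*y - 54; vanishes at y ∈ {3}. (-1, 3): f_x = 8 ≠ 0.
  x = 0: f_y(0, y) = 14*y - 42; vanishes at y ∈ {3}. (0, 3): f_x = 6 ≠ 0.
  x = 1: f_y(1, y) = 10*y - 30; vanishes at y ∈ {3}. (1, 3): f_x = 4 ≠ 0.
  x = 2: f_y(2, y) = 6*y - 18; vanishes at y ∈ {3}. (2, 3): f_x = 2 ≠ 0.
  x = 3: f_y(3, y) = 2*y - 6; vanishes at y ∈ {3}. (3, 3): f_x = 0, f = 0 — SINGULAR.
  x = 4: f_y(4, y) = 6 - 2*y; vanishes at y ∈ {3}. (4, 3): f_x = -2 ≠ 0.
Only singular point on the grid: (3, 3).
Classify: substitute x = 3 + u, y = 3 + v and expand: f = -u**2 - 2*u*v**2 + v**2.
No constant or linear terms (consistent with a singular point). Quadratic part: -u**2 + v**2. Cubic part: -2*u*v**2.
The quadratic part v**2 - u**2 = (v − u)(v + u) splits into two distinct linear factors, so there are two distinct tangent lines y − 3 = ±(x − 3) — this is a node (ordinary double point).
Classification: node.


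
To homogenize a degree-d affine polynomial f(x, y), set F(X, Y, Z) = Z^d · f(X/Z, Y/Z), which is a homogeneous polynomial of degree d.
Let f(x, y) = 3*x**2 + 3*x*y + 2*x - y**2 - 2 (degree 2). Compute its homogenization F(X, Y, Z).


F(X, Y, Z) = 3*X**2 + 3*X*Y + 2*X*Z - Y**2 - 2*Z**2

deg(f) = 2.
Substitute x = X/Z, y = Y/Z into f, then multiply by Z^2.
  monomial 3·x^2·y^0 ↦ 3·X^2·Y^0·Z^0.
  monomial 3·x^1·y^1 ↦ 3·X^1·Y^1·Z^0.
  monomial 2·x^1·y^0 ↦ 2·X^1·Y^0·Z^1.
  monomial -1·x^0·y^2 ↦ -1·X^0·Y^2·Z^0.
  monomial -2·x^0·y^0 ↦ -2·X^0·Y^0·Z^2.
Collecting: F(X, Y, Z) = 3*X**2 + 3*X*Y + 2*X*Z - Y**2 - 2*Z**2.


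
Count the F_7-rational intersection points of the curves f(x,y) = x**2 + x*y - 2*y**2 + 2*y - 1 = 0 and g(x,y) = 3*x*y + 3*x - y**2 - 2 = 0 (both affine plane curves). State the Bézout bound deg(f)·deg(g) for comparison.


Common zeros: {(4, 4)}; count = 1; Bézout bound = 4.

deg(f) = 2, deg(g) = 2, so Bézout bound = 4.
Scan x ∈ F_7. For each x, list the y ∈ F_7 with f(x, y) ≡ 0 and those with g(x, y) ≡ 0 (mod 7); the common zeros in that column are the intersection.
  x = 0: f ≡ 0 at y ∈ ∅; g ≡ 0 at y ∈ ∅; common: ∅.
  x = 1: f ≡ 0 at y ∈ {0, 5}; g ≡ 0 at y ∈ ∅; common: ∅.
  x = 2: f ≡ 0 at y ∈ ∅; g ≡ 0 at y ∈ ∅; common: ∅.
  x = 3: f ≡ 0 at y ∈ ∅; g ≡ 0 at y ∈ {0, 2}; common: ∅.
  x = 4: f ≡ 0 at y ∈ {4, 6}; g ≡ 0 at y ∈ {1, 4}; common: {4}.
  x = 5: f ≡ 0 at y ∈ ∅; g ≡ 0 at y ∈ {3, 5}; common: ∅.
  x = 6: f ≡ 0 at y ∈ {0, 4}; g ≡ 0 at y ∈ ∅; common: ∅.
Collecting: common zeros = {(4, 4)}, so the count is 1.
Comparison with the Bézout bound: 1 ≤ 4 = deg(f)·deg(g), as expected for curves with no common component (the affine F_7-count falls short of the bound because intersections may lie at infinity, over extension fields, or carry multiplicity).


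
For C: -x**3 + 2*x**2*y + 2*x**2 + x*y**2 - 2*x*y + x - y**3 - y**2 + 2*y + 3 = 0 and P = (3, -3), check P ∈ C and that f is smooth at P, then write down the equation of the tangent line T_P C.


Tangent line at P: -35*x - 25*y + 30 = 0.

Step 1: f(3, -3) = 0, so P lies on C.
Step 2: partial derivatives
  f_x(x, y) = -3*x**2 + 4*x*y + 4*x + y**2 - 2*y + 1, f_y(x, y) = 2*x**2 + 2*x*y - 2*x - 3*y**2 - 2*y + 2.
  f_x(P) = -35, f_y(P) = -25 (gradient nonzero, so P is smooth).
Step 3: tangent line at P: -35·(x − 3) + -25·(y − -3) = 0.
Expanding: -35*x - 25*y + 30 = 0.


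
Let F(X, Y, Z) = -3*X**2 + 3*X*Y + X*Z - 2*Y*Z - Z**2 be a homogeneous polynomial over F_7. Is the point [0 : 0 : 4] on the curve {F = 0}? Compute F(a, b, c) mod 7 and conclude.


F(0,0,4) ≡ 5 (mod 7); P is NOT on the curve.

Evaluate F(0, 0, 4) term-by-term (mod 7).
  -3*X**2 ↦ -3·0·1·1 = 0
  3*X*Y ↦ 3·0·0·1 = 0
  X*Z ↦ 1·0·1·4 = 0
  -2*Y*Z ↦ -2·1·0·4 = 0
  -Z**2 ↦ -1·1·1·16 = -16
Sum: F(0, 0, 4) = (0) + (0) + (0) + (0) + (-16) = -16.
Reducing mod 7: -16 ≡ 5 (mod 7).
Since F(a, b, c) ≡ 5 ≠ 0 (mod 7), P does NOT lie on the curve.


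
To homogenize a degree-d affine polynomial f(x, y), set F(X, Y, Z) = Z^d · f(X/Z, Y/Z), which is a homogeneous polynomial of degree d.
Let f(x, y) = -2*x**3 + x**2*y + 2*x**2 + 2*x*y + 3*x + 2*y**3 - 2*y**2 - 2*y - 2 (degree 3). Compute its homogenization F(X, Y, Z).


F(X, Y, Z) = -2*X**3 + X**2*Y + 2*X**2*Z + 2*X*Y*Z + 3*X*Z**2 + 2*Y**3 - 2*Y**2*Z - 2*Y*Z**2 - 2*Z**3

deg(f) = 3.
Substitute x = X/Z, y = Y/Z into f, then multiply by Z^3.
  monomial -2·x^3·y^0 ↦ -2·X^3·Y^0·Z^0.
  monomial 1·x^2·y^1 ↦ 1·X^2·Y^1·Z^0.
  monomial 2·x^2·y^0 ↦ 2·X^2·Y^0·Z^1.
  monomial 2·x^1·y^1 ↦ 2·X^1·Y^1·Z^1.
  monomial 3·x^1·y^0 ↦ 3·X^1·Y^0·Z^2.
  monomial 2·x^0·y^3 ↦ 2·X^0·Y^3·Z^0.
  monomial -2·x^0·y^2 ↦ -2·X^0·Y^2·Z^1.
  monomial -2·x^0·y^1 ↦ -2·X^0·Y^1·Z^2.
  monomial -2·x^0·y^0 ↦ -2·X^0·Y^0·Z^3.
Collecting: F(X, Y, Z) = -2*X**3 + X**2*Y + 2*X**2*Z + 2*X*Y*Z + 3*X*Z**2 + 2*Y**3 - 2*Y**2*Z - 2*Y*Z**2 - 2*Z**3.


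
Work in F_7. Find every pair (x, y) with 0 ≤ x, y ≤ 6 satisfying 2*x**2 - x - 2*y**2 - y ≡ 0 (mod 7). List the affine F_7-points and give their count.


Affine F_7-points: {(0, 0), (0, 3), (1, 4), (1, 6), (2, 5), (3, 4), (3, 6), (4, 0), (4, 3), (5, 1), (5, 2), (6, 1), (6, 2)}; count = 13.

For each of the 49 pairs (x, y) ∈ F_7², evaluate f(x, y) mod 7. Record the zeros.
  x = 0: [0↦0, 1↦4, 2↦4, 3↦0, 4↦6, 5↦1, 6↦6]  zeros at y ∈ {0, 3}
  x = 1: [0↦1, 1↦5, 2↦5, 3↦1, 4↦0, 5↦2, 6↦0]  zeros at y ∈ {4, 6}
  x = 2: [0↦6, 1↦3, 2↦3, 3↦6, 4↦5, 5↦0, 6↦5]  zeros at y ∈ {5}
  x = 3: [0↦1, 1↦5, 2↦5, 3↦1, 4↦0, 5↦2, 6↦0]  zeros at y ∈ {4, 6}
  x = 4: [0↦0, 1↦4, 2↦4, 3↦0, 4↦6, 5↦1, 6↦6]  zeros at y ∈ {0, 3}
  x = 5: [0↦3, 1↦0, 2↦0, 3↦3, 4↦2, 5↦4, 6↦2]  zeros at y ∈ {1, 2}
  x = 6: [0↦3, 1↦0, 2↦0, 3↦3, 4↦2, 5↦4, 6↦2]  zeros at y ∈ {1, 2}
Collecting zeros: affine points = {(0, 0), (0, 3), (1, 4), (1, 6), (2, 5), (3, 4), (3, 6), (4, 0), (4, 3), (5, 1), (5, 2), (6, 1), (6, 2)}.
Total count |C(F_7)_aff| = 13.


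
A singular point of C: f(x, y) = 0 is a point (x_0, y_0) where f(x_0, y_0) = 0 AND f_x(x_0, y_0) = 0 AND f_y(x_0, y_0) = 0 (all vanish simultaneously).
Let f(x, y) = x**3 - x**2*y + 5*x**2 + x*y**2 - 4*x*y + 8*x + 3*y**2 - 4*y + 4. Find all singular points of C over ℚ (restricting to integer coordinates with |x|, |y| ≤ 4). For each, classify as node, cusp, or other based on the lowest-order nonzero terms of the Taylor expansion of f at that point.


Singular points: {(-2, 0)}; classification: node.

Compute partial derivatives:
  f_x = 3*x**2 - 2*x*y + 10*x + y**2 - 4*y + 8.
  f_y = -x**2 + 2*x*y - 4*x + 6*y - 4.
Scan x_0 ∈ {−4, ..., 4}. For each x_0, f_y(x_0, y) is a polynomial in y; find its integer roots y ∈ {−4, ..., 4}, then test f_x and f at those candidates.
  x = -4: f_y(-4, y) = -2*y - 4; vanishes at y ∈ {-2}. (-4, -2): f_x = 12 ≠ 0.
  x = -3: f_y(-3, y) = -1; no integer root y with |y| ≤ 4.
  x = -2: f_y(-2, y) = 2*y; vanishes at y ∈ {0}. (-2, 0): f_x = 0, f = 0 — SINGULAR.
  x = -1: f_y(-1, y) = 4*y - 1; no integer root y with |y| ≤ 4.
  x = 0: f_y(0, y) = 6*y - 4; no integer root y with |y| ≤ 4.
  x = 1: f_y(1, y) = 8*y - 9; no integer root y with |y| ≤ 4.
  x = 2: f_y(2, y) = 10*y - 16; no integer root y with |y| ≤ 4.
  x = 3: f_y(3, y) = 12*y - 25; no integer root y with |y| ≤ 4.
  x = 4: f_y(4, y) = 14*y - 36; no integer root y with |y| ≤ 4.
Only singular point on the grid: (-2, 0).
Classify: substitute x = -2 + u, y = 0 + v and expand: f = u**3 - u**2*v - u**2 + u*v**2 + v**2.
No constant or linear terms (consistent with a singular point). Quadratic part: -u**2 + v**2. Cubic part: u**3 - u**2*v + u*v**2.
The quadratic part v**2 - u**2 = (v − u)(v + u) splits into two distinct linear factors, so there are two distinct tangent lines y − 0 = ±(x − -2) — this is a node (ordinary double point).
Classification: node.


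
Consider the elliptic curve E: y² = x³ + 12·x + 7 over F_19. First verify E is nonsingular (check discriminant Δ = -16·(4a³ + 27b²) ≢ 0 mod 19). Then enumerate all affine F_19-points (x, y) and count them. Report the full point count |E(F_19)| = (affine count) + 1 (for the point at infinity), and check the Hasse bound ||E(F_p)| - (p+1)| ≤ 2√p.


Affine points = {(0, 8), (0, 11), (1, 1), (1, 18), (2, 1), (2, 18), (4, 9), (4, 10), (7, 4), (7, 15), (8, 8), (8, 11), (10, 5), (10, 14), (11, 8), (11, 11), (12, 6), (12, 13), (13, 2), (13, 17), (15, 3), (15, 16), (16, 1), (16, 18)}; affine count = 24; |E(F_19)| = 25.

Discriminant check: Δ ∝ 4a³ + 27b² = 4·12³ + 27·7² = 4·1728 + 27·49 ≡ 8 (mod 19). Nonzero ⇒ E is nonsingular.
For each x ∈ F_19, compute rhs = x³ + 12·x + 7 mod 19, then count y ∈ F_19 with y² ≡ rhs.
  x = 0: rhs = 7, matching y values: 8, 11 (2 points).
  x = 1: rhs = 1, matching y values: 1, 18 (2 points).
  x = 2: rhs = 1, matching y values: 1, 18 (2 points).
  x = 3: rhs = 13, matching y values: none (0 points).
  x = 4: rhs = 5, matching y values: 9, 10 (2 points).
  x = 5: rhs = 2, matching y values: none (0 points).
  x = 6: rhs = 10, matching y values: none (0 points).
  x = 7: rhs = 16, matching y values: 4, 15 (2 points).
  x = 8: rhs = 7, matching y values: 8, 11 (2 points).
  x = 9: rhs = 8, matching y values: none (0 points).
  x = 10: rhs = 6, matching y values: 5, 14 (2 points).
  x = 11: rhs = 7, matching y values: 8, 11 (2 points).
  x = 12: rhs = 17, matching y values: 6, 13 (2 points).
  x = 13: rhs = 4, matching y values: 2, 17 (2 points).
  x = 14: rhs = 12, matching y values: none (0 points).
  x = 15: rhs = 9, matching y values: 3, 16 (2 points).
  x = 16: rhs = 1, matching y values: 1, 18 (2 points).
  x = 17: rhs = 13, matching y values: none (0 points).
  x = 18: rhs = 13, matching y values: none (0 points).
Total affine count: 24.
Full point count |E(F_19)| = 24 + 1 = 25.
Hasse bound: |25 − (19+1)| = |5| = 5 ≤ 2√19 ≈ 8.7178 ✓.


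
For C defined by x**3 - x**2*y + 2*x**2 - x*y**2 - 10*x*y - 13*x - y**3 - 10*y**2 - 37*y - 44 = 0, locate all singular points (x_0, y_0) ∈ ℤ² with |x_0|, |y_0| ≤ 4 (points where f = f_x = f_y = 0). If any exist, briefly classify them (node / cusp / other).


Singular points: {(-2, -3)}; classification: node.

Compute partial derivatives:
  f_x = 3*x**2 - 2*x*y + 4*x - y**2 - 10*y - 13.
  f_y = -x**2 - 2*x*y - 10*x - 3*y**2 - 20*y - 37.
Scan x_0 ∈ {−4, ..., 4}. For each x_0, f_y(x_0, y) is a polynomial in y; find its integer roots y ∈ {−4, ..., 4}, then test f_x and f at those candidates.
  x = -4: f_y(-4, y) = -3*y**2 - 12*y - 13; no integer root y with |y| ≤ 4.
  x = -3: f_y(-3, y) = -3*y**2 - 14*y - 16; vanishes at y ∈ {-2}. (-3, -2): f_x = 6 ≠ 0.
  x = -2: f_y(-2, y) = -3*y**2 - 16*y - 21; vanishes at y ∈ {-3}. (-2, -3): f_x = 0, f = 0 — SINGULAR.
  x = -1: f_y(-1, y) = -3*y**2 - 18*y - 28; no integer root y with |y| ≤ 4.
  x = 0: f_y(0, y) = -3*y**2 - 20*y - 37; no integer root y with |y| ≤ 4.
  x = 1: f_y(1, y) = -3*y**2 - 22*y - 48; no integer root y with |y| ≤ 4.
  x = 2: f_y(2, y) = -3*y**2 - 24*y - 61; no integer root y with |y| ≤ 4.
  x = 3: f_y(3, y) = -3*y**2 - 26*y - 76; no integer root y with |y| ≤ 4.
  x = 4: f_y(4, y) = -3*y**2 - 28*y - 93; no integer root y with |y| ≤ 4.
Only singular point on the grid: (-2, -3).
Classify: substitute x = -2 + u, y = -3 + v and expand: f = u**3 - u**2*v - u**2 - u*v**2 - v**3 + v**2.
No constant or linear terms (consistent with a singular point). Quadratic part: -u**2 + v**2. Cubic part: u**3 - u**2*v - u*v**2 - v**3.
The quadratic part v**2 - u**2 = (v − u)(v + u) splits into two distinct linear factors, so there are two distinct tangent lines y − -3 = ±(x − -2) — this is a node (ordinary double point).
Classification: node.


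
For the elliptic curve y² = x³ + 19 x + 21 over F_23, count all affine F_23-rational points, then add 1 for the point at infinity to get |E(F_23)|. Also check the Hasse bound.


Affine points = {(1, 8), (1, 15), (3, 6), (3, 17), (4, 0), (6, 11), (6, 12), (8, 8), (8, 15), (9, 1), (9, 22), (13, 2), (13, 21), (14, 8), (14, 15), (15, 1), (15, 22), (17, 6), (17, 17), (18, 10), (18, 13), (20, 11), (20, 12), (22, 1), (22, 22)}; affine count = 25; |E(F_23)| = 26.

Discriminant check: Δ ∝ 4a³ + 27b² = 4·19³ + 27·21² = 4·6859 + 27·441 ≡ 13 (mod 23). Nonzero ⇒ E is nonsingular.
For each x ∈ F_23, compute rhs = x³ + 19·x + 21 mod 23, then count y ∈ F_23 with y² ≡ rhs.
  x = 0: rhs = 21, matching y values: none (0 points).
  x = 1: rhs = 18, matching y values: 8, 15 (2 points).
  x = 2: rhs = 21, matching y values: none (0 points).
  x = 3: rhs = 13, matching y values: 6, 17 (2 points).
  x = 4: rhs = 0, matching y values: 0 (1 points).
  x = 5: rhs = 11, matching y values: none (0 points).
  x = 6: rhs = 6, matching y values: 11, 12 (2 points).
  x = 7: rhs = 14, matching y values: none (0 points).
  x = 8: rhs = 18, matching y values: 8, 15 (2 points).
  x = 9: rhs = 1, matching y values: 1, 22 (2 points).
  x = 10: rhs = 15, matching y values: none (0 points).
  x = 11: rhs = 20, matching y values: none (0 points).
  x = 12: rhs = 22, matching y values: none (0 points).
  x = 13: rhs = 4, matching y values: 2, 21 (2 points).
  x = 14: rhs = 18, matching y values: 8, 15 (2 points).
  x = 15: rhs = 1, matching y values: 1, 22 (2 points).
  x = 16: rhs = 5, matching y values: none (0 points).
  x = 17: rhs = 13, matching y values: 6, 17 (2 points).
  x = 18: rhs = 8, matching y values: 10, 13 (2 points).
  x = 19: rhs = 19, matching y values: none (0 points).
  x = 20: rhs = 6, matching y values: 11, 12 (2 points).
  x = 21: rhs = 21, matching y values: none (0 points).
  x = 22: rhs = 1, matching y values: 1, 22 (2 points).
Total affine count: 25.
Full point count |E(F_23)| = 25 + 1 = 26.
Hasse bound: |26 − (23+1)| = |2| = 2 ≤ 2√23 ≈ 9.5917 ✓.


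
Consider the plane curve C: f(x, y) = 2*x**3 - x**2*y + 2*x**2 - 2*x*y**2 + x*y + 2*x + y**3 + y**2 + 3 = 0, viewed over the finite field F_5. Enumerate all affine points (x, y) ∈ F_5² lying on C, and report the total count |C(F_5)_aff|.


Affine F_5-points: {(0, 1), (0, 2), (2, 3), (3, 3), (4, 4)}; count = 5.

For each of the 25 pairs (x, y) ∈ F_5², evaluate f(x, y) mod 5. Record the zeros.
  x = 0: [0↦3, 1↦0, 2↦0, 3↦4, 4↦3]  zeros at y ∈ {1, 2}
  x = 1: [0↦4, 1↦4, 2↦3, 3↦2, 4↦2]  zeros at y ∈ ∅
  x = 2: [0↦1, 1↦2, 2↦3, 3↦0, 4↦4]  zeros at y ∈ {3}
  x = 3: [0↦1, 1↦1, 2↦2, 3↦0, 4↦1]  zeros at y ∈ {3}
  x = 4: [0↦1, 1↦3, 2↦2, 3↦4, 4↦0]  zeros at y ∈ {4}
Collecting zeros: affine points = {(0, 1), (0, 2), (2, 3), (3, 3), (4, 4)}.
Total count |C(F_5)_aff| = 5.


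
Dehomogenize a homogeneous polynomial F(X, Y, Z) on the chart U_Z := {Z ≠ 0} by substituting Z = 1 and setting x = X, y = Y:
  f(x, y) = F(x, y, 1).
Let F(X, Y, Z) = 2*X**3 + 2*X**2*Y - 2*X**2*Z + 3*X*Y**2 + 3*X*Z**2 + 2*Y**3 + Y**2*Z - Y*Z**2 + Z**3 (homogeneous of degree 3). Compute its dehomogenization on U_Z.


f(x, y) = 2*x**3 + 2*x**2*y - 2*x**2 + 3*x*y**2 + 3*x + 2*y**3 + y**2 - y + 1

On U_Z we set Z = 1. Each monomial c·X^i·Y^j·Z^k in F becomes c·x^i·y^j·1^k = c·x^i·y^j.
Substituting Z = 1: F(X, Y, 1) = 2*x**3 + 2*x**2*y - 2*x**2 + 3*x*y**2 + 3*x + 2*y**3 + y**2 - y + 1.
Note: deg(f) ≤ deg(F) = 3; strict inequality happens when F is divisible by Z (lost terms).


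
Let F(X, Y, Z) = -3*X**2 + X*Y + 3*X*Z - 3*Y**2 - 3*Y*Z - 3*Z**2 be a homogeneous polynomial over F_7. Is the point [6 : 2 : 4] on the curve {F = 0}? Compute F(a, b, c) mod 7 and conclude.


F(6,2,4) ≡ 4 (mod 7); P is NOT on the curve.

Evaluate F(6, 2, 4) term-by-term (mod 7).
  -3*X**2 ↦ -3·36·1·1 = -108
  X*Y ↦ 1·6·2·1 = 12
  3*X*Z ↦ 3·6·1·4 = 72
  -3*Y**2 ↦ -3·1·4·1 = -12
  -3*Y*Z ↦ -3·1·2·4 = -24
  -3*Z**2 ↦ -3·1·1·16 = -48
Sum: F(6, 2, 4) = (-108) + (12) + (72) + (-12) + (-24) + (-48) = -108.
Reducing mod 7: -108 ≡ 4 (mod 7).
Since F(a, b, c) ≡ 4 ≠ 0 (mod 7), P does NOT lie on the curve.


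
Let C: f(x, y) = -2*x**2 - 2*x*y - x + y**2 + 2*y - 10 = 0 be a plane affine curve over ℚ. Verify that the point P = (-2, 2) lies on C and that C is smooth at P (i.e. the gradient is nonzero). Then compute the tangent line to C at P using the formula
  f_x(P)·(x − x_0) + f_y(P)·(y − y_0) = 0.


Tangent line at P: 3*x + 10*y - 14 = 0.

Step 1: f(-2, 2) = 0, so P lies on C.
Step 2: partial derivatives
  f_x(x, y) = -4*x - 2*y - 1, f_y(x, y) = -2*x + 2*y + 2.
  f_x(P) = 3, f_y(P) = 10 (gradient nonzero, so P is smooth).
Step 3: tangent line at P: 3·(x − -2) + 10·(y − 2) = 0.
Expanding: 3*x + 10*y - 14 = 0.


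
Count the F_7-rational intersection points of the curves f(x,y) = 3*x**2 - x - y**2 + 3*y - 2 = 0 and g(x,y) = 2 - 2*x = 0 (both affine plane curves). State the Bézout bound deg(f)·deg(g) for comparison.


Common zeros: {(1, 0), (1, 3)}; count = 2; Bézout bound = 2.

deg(f) = 2, deg(g) = 1, so Bézout bound = 2.
Scan x ∈ F_7. For each x, list the y ∈ F_7 with f(x, y) ≡ 0 and those with g(x, y) ≡ 0 (mod 7); the common zeros in that column are the intersection.
  x = 0: f ≡ 0 at y ∈ {1, 2}; g ≡ 0 at y ∈ ∅; common: ∅.
  x = 1: f ≡ 0 at y ∈ {0, 3}; g ≡ 0 at y ∈ {0, 1, 2, 3, 4, 5, 6}; common: {0, 3}.
  x = 2: f ≡ 0 at y ∈ ∅; g ≡ 0 at y ∈ ∅; common: ∅.
  x = 3: f ≡ 0 at y ∈ ∅; g ≡ 0 at y ∈ ∅; common: ∅.
  x = 4: f ≡ 0 at y ∈ {0, 3}; g ≡ 0 at y ∈ ∅; common: ∅.
  x = 5: f ≡ 0 at y ∈ {1, 2}; g ≡ 0 at y ∈ ∅; common: ∅.
  x = 6: f ≡ 0 at y ∈ ∅; g ≡ 0 at y ∈ ∅; common: ∅.
Collecting: common zeros = {(1, 0), (1, 3)}, so the count is 2.
Comparison with the Bézout bound: 2 ≤ 2 = deg(f)·deg(g), as expected for curves with no common component (the bound is attained).


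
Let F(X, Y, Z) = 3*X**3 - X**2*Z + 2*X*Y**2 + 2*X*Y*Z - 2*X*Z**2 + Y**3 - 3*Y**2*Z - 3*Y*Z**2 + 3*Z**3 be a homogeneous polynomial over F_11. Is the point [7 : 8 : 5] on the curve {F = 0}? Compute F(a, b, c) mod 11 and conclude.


F(7,8,5) ≡ 7 (mod 11); P is NOT on the curve.

Evaluate F(7, 8, 5) term-by-term (mod 11).
  3*X**3 ↦ 3·343·1·1 = 1029
  -X**2*Z ↦ -1·49·1·5 = -245
  2*X*Y**2 ↦ 2·7·64·1 = 896
  2*X*Y*Z ↦ 2·7·8·5 = 560
  -2*X*Z**2 ↦ -2·7·1·25 = -350
  Y**3 ↦ 1·1·512·1 = 512
  -3*Y**2*Z ↦ -3·1·64·5 = -960
  -3*Y*Z**2 ↦ -3·1·8·25 = -600
  3*Z**3 ↦ 3·1·1·125 = 375
Sum: F(7, 8, 5) = (1029) + (-245) + (896) + (560) + (-350) + (512) + (-960) + (-600) + (375) = 1217.
Reducing mod 11: 1217 ≡ 7 (mod 11).
Since F(a, b, c) ≡ 7 ≠ 0 (mod 11), P does NOT lie on the curve.


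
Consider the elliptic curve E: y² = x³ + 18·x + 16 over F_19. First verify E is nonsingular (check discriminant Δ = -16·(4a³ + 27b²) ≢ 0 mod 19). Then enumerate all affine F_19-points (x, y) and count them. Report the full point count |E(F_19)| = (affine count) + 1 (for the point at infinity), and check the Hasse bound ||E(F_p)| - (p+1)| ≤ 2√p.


Affine points = {(0, 4), (0, 15), (1, 4), (1, 15), (4, 0), (6, 6), (6, 13), (8, 8), (8, 11), (11, 5), (11, 14), (16, 7), (16, 12), (18, 4), (18, 15)}; affine count = 15; |E(F_19)| = 16.

Discriminant check: Δ ∝ 4a³ + 27b² = 4·18³ + 27·16² = 4·5832 + 27·256 ≡ 11 (mod 19). Nonzero ⇒ E is nonsingular.
For each x ∈ F_19, compute rhs = x³ + 18·x + 16 mod 19, then count y ∈ F_19 with y² ≡ rhs.
  x = 0: rhs = 16, matching y values: 4, 15 (2 points).
  x = 1: rhs = 16, matching y values: 4, 15 (2 points).
  x = 2: rhs = 3, matching y values: none (0 points).
  x = 3: rhs = 2, matching y values: none (0 points).
  x = 4: rhs = 0, matching y values: 0 (1 points).
  x = 5: rhs = 3, matching y values: none (0 points).
  x = 6: rhs = 17, matching y values: 6, 13 (2 points).
  x = 7: rhs = 10, matching y values: none (0 points).
  x = 8: rhs = 7, matching y values: 8, 11 (2 points).
  x = 9: rhs = 14, matching y values: none (0 points).
  x = 10: rhs = 18, matching y values: none (0 points).
  x = 11: rhs = 6, matching y values: 5, 14 (2 points).
  x = 12: rhs = 3, matching y values: none (0 points).
  x = 13: rhs = 15, matching y values: none (0 points).
  x = 14: rhs = 10, matching y values: none (0 points).
  x = 15: rhs = 13, matching y values: none (0 points).
  x = 16: rhs = 11, matching y values: 7, 12 (2 points).
  x = 17: rhs = 10, matching y values: none (0 points).
  x = 18: rhs = 16, matching y values: 4, 15 (2 points).
Total affine count: 15.
Full point count |E(F_19)| = 15 + 1 = 16.
Hasse bound: |16 − (19+1)| = |-4| = 4 ≤ 2√19 ≈ 8.7178 ✓.
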